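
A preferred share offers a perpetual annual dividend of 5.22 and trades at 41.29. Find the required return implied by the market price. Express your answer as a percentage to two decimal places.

12.64%

P = C/r ⇒ r = C/P = 5.22/41.29 = 0.126423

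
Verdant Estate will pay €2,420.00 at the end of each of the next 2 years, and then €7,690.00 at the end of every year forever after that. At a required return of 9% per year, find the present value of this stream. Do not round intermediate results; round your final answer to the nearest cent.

€76173.93

PV of 2-year annuity: €2,420.00 × [1 − (1+0.09)^−2] / 0.09 = 4257.04907
Perpetuity value at year 2: €7,690.00 / 0.09 = 85444.44444
PV of perpetuity: 85444.44444 / (1+0.09)^2 = 71916.87942
Total PV = 4257.04907 + 71916.87942 = 76173.92849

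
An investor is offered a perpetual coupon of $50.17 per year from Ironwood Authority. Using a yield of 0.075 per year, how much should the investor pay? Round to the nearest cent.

$668.93

Level perpetuity: PV = C / r = $50.17 / 0.075 = $668.93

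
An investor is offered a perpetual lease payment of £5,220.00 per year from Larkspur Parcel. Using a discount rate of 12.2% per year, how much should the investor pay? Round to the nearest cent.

Level perpetuity: PV = C / r = £5,220.00 / 0.122 = £42,786.89

£42786.89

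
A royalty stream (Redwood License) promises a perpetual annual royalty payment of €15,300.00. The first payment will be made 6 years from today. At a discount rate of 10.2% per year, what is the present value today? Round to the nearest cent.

Value at end of year 5: C / r = €15,300.00 / 0.102 = €150,000.0000
Discount to today: PV = €150,000.0000 / (1 + 0.102)^5 = €150,000.0000 / 1.625204 = €92,296.09

€92296.09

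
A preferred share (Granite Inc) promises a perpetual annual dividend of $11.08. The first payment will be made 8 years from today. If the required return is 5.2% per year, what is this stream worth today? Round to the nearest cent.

Value at end of year 7: C / r = $11.08 / 0.052 = $213.0769
Discount to today: PV = $213.0769 / (1 + 0.052)^7 = $213.0769 / 1.425969 = $149.43

$149.43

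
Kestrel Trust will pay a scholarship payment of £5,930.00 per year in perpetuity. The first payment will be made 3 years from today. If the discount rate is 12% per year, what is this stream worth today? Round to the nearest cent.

Value at end of year 2: C / r = £5,930.00 / 0.12 = £49,416.6667
Discount to today: PV = £49,416.6667 / (1 + 0.12)^2 = £49,416.6667 / 1.254400 = £39,394.66

£39394.66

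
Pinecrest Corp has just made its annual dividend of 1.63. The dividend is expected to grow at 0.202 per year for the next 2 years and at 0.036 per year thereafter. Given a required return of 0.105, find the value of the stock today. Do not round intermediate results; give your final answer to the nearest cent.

32.66

D_1 = 1.95926
D_2 = 2.35503
Terminal value at year 2: TV = D_2×(1+g_2)/(r−g_2) = 2.43981/0.069 = 35.35959
P_0 = D_1/(1+r)^1 + D_2/(1+r)^2 + TV/(1+r)^2
    = 1.77309 + 1.92873 + 28.95894 = 32.66076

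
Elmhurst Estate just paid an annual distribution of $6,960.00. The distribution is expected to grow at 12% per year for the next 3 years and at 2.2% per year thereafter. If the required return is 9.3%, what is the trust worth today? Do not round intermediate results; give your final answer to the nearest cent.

D_1 = 7795.20000
D_2 = 8730.62400
D_3 = 9778.29888
Terminal value at year 3: TV = D_3×(1+g_2)/(r−g_2) = 9993.42146/0.071 = 140752.41486
P_0 = D_1/(1+r)^1 + D_2/(1+r)^2 + D_3/(1+r)^3 + TV/(1+r)^3
    = 7131.93047 + 7308.10807 + 7488.63773 + 107794.19383 = 129722.87010

$129722.87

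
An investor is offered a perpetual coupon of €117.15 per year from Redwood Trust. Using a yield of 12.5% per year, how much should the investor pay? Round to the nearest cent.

Level perpetuity: PV = C / r = €117.15 / 0.125 = €937.20

€937.20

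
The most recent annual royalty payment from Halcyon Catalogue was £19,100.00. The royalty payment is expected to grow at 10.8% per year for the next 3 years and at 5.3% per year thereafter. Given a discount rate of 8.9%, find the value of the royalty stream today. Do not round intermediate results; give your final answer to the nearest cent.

£647752.91

D_1 = 21162.80000
D_2 = 23448.38240
D_3 = 25980.80770
Terminal value at year 3: TV = D_3×(1+g_2)/(r−g_2) = 27357.79051/0.036 = 759938.62520
P_0 = D_1/(1+r)^1 + D_2/(1+r)^2 + D_3/(1+r)^3 + TV/(1+r)^3
    = 19433.24151 + 19772.29714 + 20117.26835 + 588430.09927 = 647752.90627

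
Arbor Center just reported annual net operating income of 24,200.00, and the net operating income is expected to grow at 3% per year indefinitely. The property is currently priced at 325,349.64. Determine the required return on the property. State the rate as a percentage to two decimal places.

10.66%

D₁ = 24,200.00 × 1.03 = 24,926.0000
P = D₁/(r − g) ⇒ r = D₁/P + g = 24,926.0000/325,349.64 + 0.03 = 0.076613 + 0.03 = 0.106613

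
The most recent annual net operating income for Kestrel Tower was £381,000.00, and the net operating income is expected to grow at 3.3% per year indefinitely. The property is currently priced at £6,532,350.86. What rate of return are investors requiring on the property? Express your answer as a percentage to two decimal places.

D₁ = £381,000.00 × 1.033 = £393,573.0000
P = D₁/(r − g) ⇒ r = D₁/P + g = £393,573.0000/£6,532,350.86 + 0.033 = 0.060250 + 0.033 = 0.093250

9.32%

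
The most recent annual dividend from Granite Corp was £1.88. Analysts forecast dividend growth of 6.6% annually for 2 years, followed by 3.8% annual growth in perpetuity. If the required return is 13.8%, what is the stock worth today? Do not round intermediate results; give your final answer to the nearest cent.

D_1 = 2.00408
D_2 = 2.13635
Terminal value at year 2: TV = D_2×(1+g_2)/(r−g_2) = 2.21753/0.1 = 22.17531
P_0 = D_1/(1+r)^1 + D_2/(1+r)^2 + TV/(1+r)^2
    = 1.76105 + 1.64963 + 17.12321 = 20.53390

£20.53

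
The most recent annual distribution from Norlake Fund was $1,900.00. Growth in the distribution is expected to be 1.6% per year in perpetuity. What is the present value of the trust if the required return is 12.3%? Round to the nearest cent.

$18041.12

D₁ = D₀ × (1 + g) = $1,900.00 × 1.016 = $1,930.4000
Growing perpetuity: P = D₁ / (r − g) = $1,930.4000 / (0.123 − 0.016) = $18,041.12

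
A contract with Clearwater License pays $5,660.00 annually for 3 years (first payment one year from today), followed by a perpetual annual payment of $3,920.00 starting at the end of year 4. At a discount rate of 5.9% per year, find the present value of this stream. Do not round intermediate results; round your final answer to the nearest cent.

$71100.34

PV of 3-year annuity: $5,660.00 × [1 − (1+0.059)^−3] / 0.059 = 15157.28289
Perpetuity value at year 3: $3,920.00 / 0.059 = 66440.67797
PV of perpetuity: 66440.67797 / (1+0.059)^3 = 55943.05448
Total PV = 15157.28289 + 55943.05448 = 71100.33737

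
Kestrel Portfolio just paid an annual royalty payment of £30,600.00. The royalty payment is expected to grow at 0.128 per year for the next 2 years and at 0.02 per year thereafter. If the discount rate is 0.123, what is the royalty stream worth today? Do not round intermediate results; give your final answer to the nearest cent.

D_1 = 34516.80000
D_2 = 38934.95040
Terminal value at year 2: TV = D_2×(1+g_2)/(r−g_2) = 39713.64941/0.103 = 385569.41173
P_0 = D_1/(1+r)^1 + D_2/(1+r)^2 + TV/(1+r)^2
    = 30736.24221 + 30873.09102 + 305733.52268 = 367342.85591

£367342.86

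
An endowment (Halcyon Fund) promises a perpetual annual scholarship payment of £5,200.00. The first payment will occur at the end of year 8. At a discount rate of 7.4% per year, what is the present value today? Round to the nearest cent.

Value at end of year 7: C / r = £5,200.00 / 0.074 = £70,270.2703
Discount to today: PV = £70,270.2703 / (1 + 0.074)^7 = £70,270.2703 / 1.648276 = £42,632.58

£42632.58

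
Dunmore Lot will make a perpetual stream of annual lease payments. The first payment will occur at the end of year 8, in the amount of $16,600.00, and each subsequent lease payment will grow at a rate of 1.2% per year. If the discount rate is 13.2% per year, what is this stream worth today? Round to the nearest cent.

Value at end of year 7: C₁ / (r − g) = $16,600.00 / (0.132 − 0.012) = $138,333.3333
Discount to today: PV = $138,333.3333 / (1 + 0.132)^7 = $138,333.3333 / 2.381908 = $58,076.69

$58076.69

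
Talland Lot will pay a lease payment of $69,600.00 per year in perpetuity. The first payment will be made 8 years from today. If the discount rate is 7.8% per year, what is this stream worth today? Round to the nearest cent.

$527452.45

Value at end of year 7: C / r = $69,600.00 / 0.078 = $892,307.6923
Discount to today: PV = $892,307.6923 / (1 + 0.078)^7 = $892,307.6923 / 1.691731 = $527,452.45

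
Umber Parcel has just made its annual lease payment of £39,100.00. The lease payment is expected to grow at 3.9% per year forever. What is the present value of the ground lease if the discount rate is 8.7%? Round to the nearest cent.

£846352.08

D₁ = D₀ × (1 + g) = £39,100.00 × 1.039 = £40,624.9000
Growing perpetuity: P = D₁ / (r − g) = £40,624.9000 / (0.087 − 0.039) = £846,352.08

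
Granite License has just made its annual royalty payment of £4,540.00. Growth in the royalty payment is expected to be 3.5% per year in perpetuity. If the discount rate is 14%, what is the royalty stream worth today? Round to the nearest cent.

D₁ = D₀ × (1 + g) = £4,540.00 × 1.035 = £4,698.9000
Growing perpetuity: P = D₁ / (r − g) = £4,698.9000 / (0.14 − 0.035) = £44,751.43

£44751.43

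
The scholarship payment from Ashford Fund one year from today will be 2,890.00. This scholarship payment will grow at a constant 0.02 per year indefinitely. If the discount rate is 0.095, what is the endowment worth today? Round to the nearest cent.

Growing perpetuity: P = D₁ / (r − g) = 2,890.0000 / (0.095 − 0.02) = 38,533.33

38533.33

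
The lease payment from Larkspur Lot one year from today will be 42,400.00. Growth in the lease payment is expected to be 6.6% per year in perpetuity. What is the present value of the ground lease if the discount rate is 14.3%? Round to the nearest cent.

550649.35

Growing perpetuity: P = D₁ / (r − g) = 42,400.0000 / (0.143 − 0.066) = 550,649.35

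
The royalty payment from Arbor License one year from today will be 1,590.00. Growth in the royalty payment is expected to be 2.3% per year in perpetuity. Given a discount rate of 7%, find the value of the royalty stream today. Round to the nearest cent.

Growing perpetuity: P = D₁ / (r − g) = 1,590.0000 / (0.07 − 0.023) = 33,829.79

33829.79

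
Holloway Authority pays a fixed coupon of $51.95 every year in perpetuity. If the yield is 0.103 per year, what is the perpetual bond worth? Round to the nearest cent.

$504.37

Level perpetuity: PV = C / r = $51.95 / 0.103 = $504.37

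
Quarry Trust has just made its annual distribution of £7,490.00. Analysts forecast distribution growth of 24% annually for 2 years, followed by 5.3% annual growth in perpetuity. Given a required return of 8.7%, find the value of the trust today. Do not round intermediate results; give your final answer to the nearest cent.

£320158.08

D_1 = 9287.60000
D_2 = 11516.62400
Terminal value at year 2: TV = D_2×(1+g_2)/(r−g_2) = 12127.00507/0.034 = 356676.61976
P_0 = D_1/(1+r)^1 + D_2/(1+r)^2 + TV/(1+r)^2
    = 8544.25023 + 9746.89079 + 301866.94113 = 320158.08215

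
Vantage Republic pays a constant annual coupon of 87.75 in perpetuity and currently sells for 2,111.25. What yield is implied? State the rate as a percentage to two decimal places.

4.16%

P = C/r ⇒ r = C/P = 87.75/2,111.25 = 0.041563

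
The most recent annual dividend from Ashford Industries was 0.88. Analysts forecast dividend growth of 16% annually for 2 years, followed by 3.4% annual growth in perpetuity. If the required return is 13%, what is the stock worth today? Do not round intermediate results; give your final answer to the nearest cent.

D_1 = 1.02080
D_2 = 1.18413
Terminal value at year 2: TV = D_2×(1+g_2)/(r−g_2) = 1.22439/0.096 = 12.75405
P_0 = D_1/(1+r)^1 + D_2/(1+r)^2 + TV/(1+r)^2
    = 0.90336 + 0.92735 + 9.98829 = 11.81900

11.82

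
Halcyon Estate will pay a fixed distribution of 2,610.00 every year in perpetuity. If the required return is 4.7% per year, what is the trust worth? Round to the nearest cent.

55531.91

Level perpetuity: PV = C / r = 2,610.00 / 0.047 = 55,531.91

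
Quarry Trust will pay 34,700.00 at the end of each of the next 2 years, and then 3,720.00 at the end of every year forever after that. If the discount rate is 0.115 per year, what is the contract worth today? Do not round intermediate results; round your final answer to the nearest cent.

PV of 2-year annuity: 34,700.00 × [1 − (1+0.115)^−2] / 0.115 = 59032.35537
Perpetuity value at year 2: 3,720.00 / 0.115 = 32347.82609
PV of perpetuity: 32347.82609 / (1+0.115)^2 = 26019.28540
Total PV = 59032.35537 + 26019.28540 = 85051.64076

85051.64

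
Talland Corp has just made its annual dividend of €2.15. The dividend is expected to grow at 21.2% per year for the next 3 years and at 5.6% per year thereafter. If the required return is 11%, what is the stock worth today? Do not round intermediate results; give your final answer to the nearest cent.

€62.44

D_1 = 2.60580
D_2 = 3.15823
D_3 = 3.82777
Terminal value at year 3: TV = D_3×(1+g_2)/(r−g_2) = 4.04213/0.054 = 74.85425
P_0 = D_1/(1+r)^1 + D_2/(1+r)^2 + D_3/(1+r)^3 + TV/(1+r)^3
    = 2.34757 + 2.56329 + 2.79884 + 54.73278 = 62.44248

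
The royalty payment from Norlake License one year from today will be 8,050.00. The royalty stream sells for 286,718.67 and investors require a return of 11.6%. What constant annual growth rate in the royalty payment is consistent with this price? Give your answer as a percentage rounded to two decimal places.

P = D₁/(r−g) ⇒ g = r − D₁/P = 0.116 − 8,050.00/286,718.67 = 0.087924

8.79%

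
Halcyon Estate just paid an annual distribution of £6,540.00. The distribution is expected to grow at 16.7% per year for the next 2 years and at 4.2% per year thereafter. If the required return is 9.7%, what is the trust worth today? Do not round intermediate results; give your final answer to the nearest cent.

£154579.00

D_1 = 7632.18000
D_2 = 8906.75406
Terminal value at year 2: TV = D_2×(1+g_2)/(r−g_2) = 9280.83773/0.055 = 168742.50419
P_0 = D_1/(1+r)^1 + D_2/(1+r)^2 + TV/(1+r)^2
    = 6957.31996 + 7401.26928 + 140220.41068 = 154578.99992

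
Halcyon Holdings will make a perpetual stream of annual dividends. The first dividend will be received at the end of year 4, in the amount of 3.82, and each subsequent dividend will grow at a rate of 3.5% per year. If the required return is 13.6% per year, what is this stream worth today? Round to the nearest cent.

Value at end of year 3: C₁ / (r − g) = 3.82 / (0.136 − 0.035) = 37.8218
Discount to today: PV = 37.8218 / (1 + 0.136)^3 = 37.8218 / 1.466003 = 25.80

25.80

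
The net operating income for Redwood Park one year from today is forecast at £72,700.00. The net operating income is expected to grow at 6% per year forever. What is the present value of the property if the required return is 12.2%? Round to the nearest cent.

£1172580.65

Growing perpetuity: P = D₁ / (r − g) = £72,700.0000 / (0.122 − 0.06) = £1,172,580.65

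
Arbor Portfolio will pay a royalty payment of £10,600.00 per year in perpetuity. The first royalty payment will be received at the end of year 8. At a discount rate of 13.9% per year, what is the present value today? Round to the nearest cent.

Value at end of year 7: C / r = £10,600.00 / 0.139 = £76,258.9928
Discount to today: PV = £76,258.9928 / (1 + 0.139)^7 = £76,258.9928 / 2.486944 = £30,663.73

£30663.73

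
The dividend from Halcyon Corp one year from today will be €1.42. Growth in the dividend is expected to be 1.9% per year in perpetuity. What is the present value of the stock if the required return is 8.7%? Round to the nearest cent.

€20.88

Growing perpetuity: P = D₁ / (r − g) = €1.4200 / (0.087 − 0.019) = €20.88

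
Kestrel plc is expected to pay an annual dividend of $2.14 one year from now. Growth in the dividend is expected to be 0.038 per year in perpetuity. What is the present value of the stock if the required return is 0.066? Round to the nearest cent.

Growing perpetuity: P = D₁ / (r − g) = $2.1400 / (0.066 − 0.038) = $76.43

$76.43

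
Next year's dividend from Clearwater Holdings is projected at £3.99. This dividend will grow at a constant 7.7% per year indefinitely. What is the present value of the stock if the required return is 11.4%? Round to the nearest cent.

Growing perpetuity: P = D₁ / (r − g) = £3.9900 / (0.114 − 0.077) = £107.84

£107.84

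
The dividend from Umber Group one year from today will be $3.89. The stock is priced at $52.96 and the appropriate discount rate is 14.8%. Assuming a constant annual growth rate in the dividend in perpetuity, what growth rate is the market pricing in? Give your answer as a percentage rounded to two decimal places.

P = D₁/(r−g) ⇒ g = r − D₁/P = 0.148 − $3.89/$52.96 = 0.074548

7.45%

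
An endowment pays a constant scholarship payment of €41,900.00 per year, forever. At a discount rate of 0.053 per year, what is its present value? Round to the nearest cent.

Level perpetuity: PV = C / r = €41,900.00 / 0.053 = €790,566.04

€790566.04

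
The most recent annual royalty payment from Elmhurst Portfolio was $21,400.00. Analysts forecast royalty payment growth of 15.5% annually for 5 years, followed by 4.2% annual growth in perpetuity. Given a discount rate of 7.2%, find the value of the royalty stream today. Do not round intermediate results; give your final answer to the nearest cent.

D_1 = 24717.00000
D_2 = 28548.13500
D_3 = 32973.09593
D_4 = 38083.92579
D_5 = 43986.93429
Terminal value at year 5: TV = D_5×(1+g_2)/(r−g_2) = 45834.38553/0.03 = 1527812.85105
P_0 = D_1/(1+r)^1 + D_2/(1+r)^2 + D_3/(1+r)^3 + D_4/(1+r)^4 + D_5/(1+r)^5 + TV/(1+r)^5
    = 23056.90299 + 24842.09230 + 26765.50057 + 28837.82944 + 31070.60914 + 1079185.82417 = 1213758.75860

$1213758.76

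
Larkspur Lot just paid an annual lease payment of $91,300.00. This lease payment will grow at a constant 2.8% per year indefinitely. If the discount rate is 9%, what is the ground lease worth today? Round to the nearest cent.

D₁ = D₀ × (1 + g) = $91,300.00 × 1.028 = $93,856.4000
Growing perpetuity: P = D₁ / (r − g) = $93,856.4000 / (0.09 − 0.028) = $1,513,812.90

$1513812.90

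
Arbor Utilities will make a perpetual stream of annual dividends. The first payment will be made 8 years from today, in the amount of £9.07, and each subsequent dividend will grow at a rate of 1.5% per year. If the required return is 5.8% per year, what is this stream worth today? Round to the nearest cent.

Value at end of year 7: C₁ / (r − g) = £9.07 / (0.058 − 0.015) = £210.9302
Discount to today: PV = £210.9302 / (1 + 0.058)^7 = £210.9302 / 1.483883 = £142.15

£142.15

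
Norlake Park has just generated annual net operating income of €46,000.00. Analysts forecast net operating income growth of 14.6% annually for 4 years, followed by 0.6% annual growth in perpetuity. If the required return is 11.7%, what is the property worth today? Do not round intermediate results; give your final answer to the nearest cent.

D_1 = 52716.00000
D_2 = 60412.53600
D_3 = 69232.76626
D_4 = 79340.75013
Terminal value at year 4: TV = D_4×(1+g_2)/(r−g_2) = 79816.79463/0.111 = 719070.22189
P_0 = D_1/(1+r)^1 + D_2/(1+r)^2 + D_3/(1+r)^3 + D_4/(1+r)^4 + TV/(1+r)^4
    = 47194.27037 + 48419.54686 + 49676.63447 + 50966.35909 + 461911.32649 = 658168.13727

€658168.14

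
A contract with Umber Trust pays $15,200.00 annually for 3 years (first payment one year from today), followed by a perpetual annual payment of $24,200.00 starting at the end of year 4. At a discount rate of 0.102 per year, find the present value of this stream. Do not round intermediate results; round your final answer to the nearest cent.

$214951.81

PV of 3-year annuity: $15,200.00 × [1 − (1+0.102)^−3] / 0.102 = 37667.45123
Perpetuity value at year 3: $24,200.00 / 0.102 = 237254.90196
PV of perpetuity: 237254.90196 / (1+0.102)^3 = 177284.35460
Total PV = 37667.45123 + 177284.35460 = 214951.80584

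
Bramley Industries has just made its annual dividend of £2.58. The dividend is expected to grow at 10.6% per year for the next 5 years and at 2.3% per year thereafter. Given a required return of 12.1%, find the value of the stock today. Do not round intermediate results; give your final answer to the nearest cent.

£37.57

D_1 = 2.85348
D_2 = 3.15595
D_3 = 3.49048
D_4 = 3.86047
D_5 = 4.26968
Terminal value at year 5: TV = D_5×(1+g_2)/(r−g_2) = 4.36788/0.098 = 44.57023
P_0 = D_1/(1+r)^1 + D_2/(1+r)^2 + D_3/(1+r)^3 + D_4/(1+r)^4 + D_5/(1+r)^5 + TV/(1+r)^5
    = 2.54548 + 2.51142 + 2.47781 + 2.44466 + 2.41194 + 25.17775 = 37.56905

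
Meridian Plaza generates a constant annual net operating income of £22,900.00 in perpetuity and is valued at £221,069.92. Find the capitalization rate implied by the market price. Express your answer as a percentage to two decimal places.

10.36%

P = C/r ⇒ r = C/P = £22,900.00/£221,069.92 = 0.103587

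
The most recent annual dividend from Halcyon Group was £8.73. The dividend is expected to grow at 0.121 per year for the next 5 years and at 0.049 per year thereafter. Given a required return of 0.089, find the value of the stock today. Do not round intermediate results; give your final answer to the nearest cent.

D_1 = 9.78633
D_2 = 10.97048
D_3 = 12.29790
D_4 = 13.78595
D_5 = 15.45405
Terminal value at year 5: TV = D_5×(1+g_2)/(r−g_2) = 16.21130/0.04 = 405.28246
P_0 = D_1/(1+r)^1 + D_2/(1+r)^2 + D_3/(1+r)^3 + D_4/(1+r)^4 + D_5/(1+r)^5 + TV/(1+r)^5
    = 8.98653 + 9.25060 + 9.52242 + 9.80224 + 10.09027 + 264.61740 = 312.26946

£312.27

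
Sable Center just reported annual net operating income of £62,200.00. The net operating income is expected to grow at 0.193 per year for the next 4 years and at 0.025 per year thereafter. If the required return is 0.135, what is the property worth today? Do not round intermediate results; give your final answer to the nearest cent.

D_1 = 74204.60000
D_2 = 88526.08780
D_3 = 105611.62275
D_4 = 125994.66594
Terminal value at year 4: TV = D_4×(1+g_2)/(r−g_2) = 129144.53258/0.11 = 1174041.20531
P_0 = D_1/(1+r)^1 + D_2/(1+r)^2 + D_3/(1+r)^3 + D_4/(1+r)^4 + TV/(1+r)^4
    = 65378.50220 + 68719.43007 + 72231.08376 + 75922.18760 + 707456.74812 = 989707.95176

£989707.95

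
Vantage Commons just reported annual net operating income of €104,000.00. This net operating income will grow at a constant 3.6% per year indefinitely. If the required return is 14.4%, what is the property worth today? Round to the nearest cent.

€997629.63

D₁ = D₀ × (1 + g) = €104,000.00 × 1.036 = €107,744.0000
Growing perpetuity: P = D₁ / (r − g) = €107,744.0000 / (0.144 − 0.036) = €997,629.63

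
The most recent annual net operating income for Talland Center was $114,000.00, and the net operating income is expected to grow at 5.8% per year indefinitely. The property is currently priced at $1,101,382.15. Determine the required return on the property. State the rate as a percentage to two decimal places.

D₁ = $114,000.00 × 1.058 = $120,612.0000
P = D₁/(r − g) ⇒ r = D₁/P + g = $120,612.0000/$1,101,382.15 + 0.058 = 0.109510 + 0.058 = 0.167510

16.75%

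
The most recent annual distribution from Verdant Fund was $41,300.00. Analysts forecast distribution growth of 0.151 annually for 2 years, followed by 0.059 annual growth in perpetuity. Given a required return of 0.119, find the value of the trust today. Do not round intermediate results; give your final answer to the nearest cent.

$857409.28

D_1 = 47536.30000
D_2 = 54714.28130
Terminal value at year 2: TV = D_2×(1+g_2)/(r−g_2) = 57942.42390/0.06 = 965707.06494
P_0 = D_1/(1+r)^1 + D_2/(1+r)^2 + TV/(1+r)^2
    = 42481.05451 + 43695.88360 + 771232.34548 = 857409.28359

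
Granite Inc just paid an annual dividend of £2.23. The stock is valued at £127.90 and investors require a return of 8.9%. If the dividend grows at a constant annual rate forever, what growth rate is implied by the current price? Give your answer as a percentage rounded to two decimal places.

P = D₀(1+g)/(r−g) ⇒ P(r−g) = D₀(1+g) ⇒ g(P+D₀) = P·r − D₀
g = (P·r − D₀)/(P + D₀) = (£127.90×0.089 − £2.23) / (£127.90 + £2.23) = 0.070338

7.03%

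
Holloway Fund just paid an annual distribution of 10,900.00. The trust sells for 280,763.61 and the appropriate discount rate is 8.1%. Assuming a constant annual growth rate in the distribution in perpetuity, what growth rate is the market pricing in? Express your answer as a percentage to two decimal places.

P = D₀(1+g)/(r−g) ⇒ P(r−g) = D₀(1+g) ⇒ g(P+D₀) = P·r − D₀
g = (P·r − D₀)/(P + D₀) = (280,763.61×0.081 − 10,900.00) / (280,763.61 + 10,900.00) = 0.040601

4.06%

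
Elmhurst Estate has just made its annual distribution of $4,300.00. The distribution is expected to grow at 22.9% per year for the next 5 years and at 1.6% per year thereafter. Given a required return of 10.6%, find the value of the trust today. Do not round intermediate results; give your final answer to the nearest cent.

$112073.38

D_1 = 5284.70000
D_2 = 6494.89630
D_3 = 7982.22755
D_4 = 9810.15766
D_5 = 12056.68377
Terminal value at year 5: TV = D_5×(1+g_2)/(r−g_2) = 12249.59071/0.09 = 136106.56341
P_0 = D_1/(1+r)^1 + D_2/(1+r)^2 + D_3/(1+r)^3 + D_4/(1+r)^4 + D_5/(1+r)^5 + TV/(1+r)^5
    = 4778.20976 + 5309.60199 + 5900.09118 + 6556.24960 + 7285.38044 + 82243.85026 = 112073.38323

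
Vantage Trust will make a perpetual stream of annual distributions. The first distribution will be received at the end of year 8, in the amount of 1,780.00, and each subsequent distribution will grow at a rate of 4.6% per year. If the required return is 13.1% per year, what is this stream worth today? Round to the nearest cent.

8846.32

Value at end of year 7: C₁ / (r − g) = 1,780.00 / (0.131 − 0.046) = 20,941.1765
Discount to today: PV = 20,941.1765 / (1 + 0.131)^7 = 20,941.1765 / 2.367218 = 8,846.32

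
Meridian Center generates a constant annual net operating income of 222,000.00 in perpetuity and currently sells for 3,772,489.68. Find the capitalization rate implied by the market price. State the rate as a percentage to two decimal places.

P = C/r ⇒ r = C/P = 222,000.00/3,772,489.68 = 0.058847

5.88%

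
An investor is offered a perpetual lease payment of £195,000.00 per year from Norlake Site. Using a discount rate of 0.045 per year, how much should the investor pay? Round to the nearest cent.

Level perpetuity: PV = C / r = £195,000.00 / 0.045 = £4,333,333.33

£4333333.33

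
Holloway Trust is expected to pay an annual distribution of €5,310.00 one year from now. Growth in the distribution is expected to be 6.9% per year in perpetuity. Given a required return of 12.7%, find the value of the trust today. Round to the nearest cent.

Growing perpetuity: P = D₁ / (r − g) = €5,310.0000 / (0.127 − 0.069) = €91,551.72

€91551.72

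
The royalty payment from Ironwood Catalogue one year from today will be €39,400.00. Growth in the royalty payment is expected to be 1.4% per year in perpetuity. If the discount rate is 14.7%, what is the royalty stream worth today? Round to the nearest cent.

€296240.60

Growing perpetuity: P = D₁ / (r − g) = €39,400.0000 / (0.147 − 0.014) = €296,240.60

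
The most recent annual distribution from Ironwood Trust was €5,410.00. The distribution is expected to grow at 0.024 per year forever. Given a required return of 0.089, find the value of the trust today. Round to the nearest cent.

D₁ = D₀ × (1 + g) = €5,410.00 × 1.024 = €5,539.8400
Growing perpetuity: P = D₁ / (r − g) = €5,539.8400 / (0.089 − 0.024) = €85,228.31

€85228.31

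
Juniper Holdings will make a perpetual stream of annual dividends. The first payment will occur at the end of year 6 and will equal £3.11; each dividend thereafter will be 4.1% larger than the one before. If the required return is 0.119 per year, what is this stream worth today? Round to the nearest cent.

£22.73

Value at end of year 5: C₁ / (r − g) = £3.11 / (0.119 − 0.041) = £39.8718
Discount to today: PV = £39.8718 / (1 + 0.119)^5 = £39.8718 / 1.754488 = £22.73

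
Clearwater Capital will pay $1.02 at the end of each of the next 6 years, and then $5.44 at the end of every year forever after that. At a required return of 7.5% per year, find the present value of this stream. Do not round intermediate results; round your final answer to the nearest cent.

$51.79

PV of 6-year annuity: $1.02 × [1 − (1+0.075)^−6] / 0.075 = 4.78772
Perpetuity value at year 6: $5.44 / 0.075 = 72.53333
PV of perpetuity: 72.53333 / (1+0.075)^6 = 46.99881
Total PV = 4.78772 + 46.99881 = 51.78653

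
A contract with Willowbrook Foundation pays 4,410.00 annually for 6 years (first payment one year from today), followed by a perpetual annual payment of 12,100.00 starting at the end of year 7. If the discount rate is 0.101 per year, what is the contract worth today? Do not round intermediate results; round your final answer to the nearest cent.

86407.95

PV of 6-year annuity: 4,410.00 × [1 − (1+0.101)^−6] / 0.101 = 19150.54489
Perpetuity value at year 6: 12,100.00 / 0.101 = 119801.98020
PV of perpetuity: 119801.98020 / (1+0.101)^6 = 67257.40126
Total PV = 19150.54489 + 67257.40126 = 86407.94614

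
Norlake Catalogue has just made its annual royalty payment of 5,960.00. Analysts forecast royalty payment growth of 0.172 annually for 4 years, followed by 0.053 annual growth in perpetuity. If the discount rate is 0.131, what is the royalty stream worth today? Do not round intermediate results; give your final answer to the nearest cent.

118857.26

D_1 = 6985.12000
D_2 = 8186.56064
D_3 = 9594.64907
D_4 = 11244.92871
Terminal value at year 4: TV = D_4×(1+g_2)/(r−g_2) = 11840.90993/0.078 = 151806.53759
P_0 = D_1/(1+r)^1 + D_2/(1+r)^2 + D_3/(1+r)^3 + D_4/(1+r)^4 + TV/(1+r)^4
    = 6176.05659 + 6399.94546 + 6631.95056 + 6872.36610 + 92776.94233 = 118857.26104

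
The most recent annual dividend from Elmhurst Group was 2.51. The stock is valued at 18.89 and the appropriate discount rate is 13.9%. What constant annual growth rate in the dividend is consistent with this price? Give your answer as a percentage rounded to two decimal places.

P = D₀(1+g)/(r−g) ⇒ P(r−g) = D₀(1+g) ⇒ g(P+D₀) = P·r − D₀
g = (P·r − D₀)/(P + D₀) = (18.89×0.139 − 2.51) / (18.89 + 2.51) = 0.005407

0.54%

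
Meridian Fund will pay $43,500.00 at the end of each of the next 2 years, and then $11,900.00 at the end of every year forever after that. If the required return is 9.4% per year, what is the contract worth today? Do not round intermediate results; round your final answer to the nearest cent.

$181883.52

PV of 2-year annuity: $43,500.00 × [1 − (1+0.094)^−2] / 0.094 = 76108.17188
Perpetuity value at year 2: $11,900.00 / 0.094 = 126595.74468
PV of perpetuity: 126595.74468 / (1+0.094)^2 = 105775.34824
Total PV = 76108.17188 + 105775.34824 = 181883.52012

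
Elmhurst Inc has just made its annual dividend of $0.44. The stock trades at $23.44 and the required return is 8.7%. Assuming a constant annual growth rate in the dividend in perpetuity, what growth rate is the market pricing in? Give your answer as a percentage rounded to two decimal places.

6.70%

P = D₀(1+g)/(r−g) ⇒ P(r−g) = D₀(1+g) ⇒ g(P+D₀) = P·r − D₀
g = (P·r − D₀)/(P + D₀) = ($23.44×0.087 − $0.44) / ($23.44 + $0.44) = 0.066972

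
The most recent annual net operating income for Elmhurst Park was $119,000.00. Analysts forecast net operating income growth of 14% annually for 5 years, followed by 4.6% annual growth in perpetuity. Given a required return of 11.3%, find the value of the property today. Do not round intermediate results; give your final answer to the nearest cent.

$2734092.77

D_1 = 135660.00000
D_2 = 154652.40000
D_3 = 176303.73600
D_4 = 200986.25904
D_5 = 229124.33531
Terminal value at year 5: TV = D_5×(1+g_2)/(r−g_2) = 239664.05473/0.067 = 3577075.44373
P_0 = D_1/(1+r)^1 + D_2/(1+r)^2 + D_3/(1+r)^3 + D_4/(1+r)^4 + D_5/(1+r)^5 + TV/(1+r)^5
    = 121886.79245 + 124843.61491 + 127872.16622 + 130974.18642 + 134151.45779 + 2094364.54997 = 2734092.76776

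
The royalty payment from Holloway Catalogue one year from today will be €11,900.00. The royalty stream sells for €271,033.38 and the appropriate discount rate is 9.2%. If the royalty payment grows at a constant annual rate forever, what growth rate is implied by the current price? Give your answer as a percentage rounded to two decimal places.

P = D₁/(r−g) ⇒ g = r − D₁/P = 0.092 − €11,900.00/€271,033.38 = 0.048094

4.81%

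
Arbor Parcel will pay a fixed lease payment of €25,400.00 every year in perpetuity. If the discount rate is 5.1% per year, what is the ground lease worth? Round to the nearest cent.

Level perpetuity: PV = C / r = €25,400.00 / 0.051 = €498,039.22

€498039.22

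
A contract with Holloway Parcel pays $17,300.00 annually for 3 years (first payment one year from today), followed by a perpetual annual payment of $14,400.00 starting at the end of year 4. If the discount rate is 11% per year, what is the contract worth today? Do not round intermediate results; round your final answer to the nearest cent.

$137995.86

PV of 3-year annuity: $17,300.00 × [1 − (1+0.11)^−3] / 0.11 = 42276.26458
Perpetuity value at year 3: $14,400.00 / 0.11 = 130909.09091
PV of perpetuity: 130909.09091 / (1+0.11)^3 = 95719.59901
Total PV = 42276.26458 + 95719.59901 = 137995.86358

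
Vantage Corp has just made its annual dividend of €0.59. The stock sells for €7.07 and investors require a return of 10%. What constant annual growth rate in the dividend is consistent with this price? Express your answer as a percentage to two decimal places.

P = D₀(1+g)/(r−g) ⇒ P(r−g) = D₀(1+g) ⇒ g(P+D₀) = P·r − D₀
g = (P·r − D₀)/(P + D₀) = (€7.07×0.1 − €0.59) / (€7.07 + €0.59) = 0.015274

1.53%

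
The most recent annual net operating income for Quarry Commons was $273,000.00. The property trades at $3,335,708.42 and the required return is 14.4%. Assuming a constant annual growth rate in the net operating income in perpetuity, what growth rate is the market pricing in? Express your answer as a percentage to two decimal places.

5.75%

P = D₀(1+g)/(r−g) ⇒ P(r−g) = D₀(1+g) ⇒ g(P+D₀) = P·r − D₀
g = (P·r − D₀)/(P + D₀) = ($3,335,708.42×0.144 − $273,000.00) / ($3,335,708.42 + $273,000.00) = 0.057456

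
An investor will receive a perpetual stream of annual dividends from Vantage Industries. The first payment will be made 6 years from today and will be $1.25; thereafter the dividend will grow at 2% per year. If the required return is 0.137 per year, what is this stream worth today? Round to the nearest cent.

$5.62

Value at end of year 5: C₁ / (r − g) = $1.25 / (0.137 − 0.02) = $10.6838
Discount to today: PV = $10.6838 / (1 + 0.137)^5 = $10.6838 / 1.900213 = $5.62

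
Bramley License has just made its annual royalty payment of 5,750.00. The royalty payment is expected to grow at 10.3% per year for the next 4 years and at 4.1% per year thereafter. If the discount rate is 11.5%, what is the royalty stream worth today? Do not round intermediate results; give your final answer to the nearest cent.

D_1 = 6342.25000
D_2 = 6995.50175
D_3 = 7716.03843
D_4 = 8510.79039
Terminal value at year 4: TV = D_4×(1+g_2)/(r−g_2) = 8859.73279/0.074 = 119726.11884
P_0 = D_1/(1+r)^1 + D_2/(1+r)^2 + D_3/(1+r)^3 + D_4/(1+r)^4 + TV/(1+r)^4
    = 5688.11659 + 5626.89919 + 5566.34064 + 5506.43383 + 77462.12999 = 99849.92025

99849.92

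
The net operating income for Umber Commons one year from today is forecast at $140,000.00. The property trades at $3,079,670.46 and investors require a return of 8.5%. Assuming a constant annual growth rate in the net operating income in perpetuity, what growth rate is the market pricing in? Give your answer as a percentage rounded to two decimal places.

3.95%

P = D₁/(r−g) ⇒ g = r − D₁/P = 0.085 − $140,000.00/$3,079,670.46 = 0.039541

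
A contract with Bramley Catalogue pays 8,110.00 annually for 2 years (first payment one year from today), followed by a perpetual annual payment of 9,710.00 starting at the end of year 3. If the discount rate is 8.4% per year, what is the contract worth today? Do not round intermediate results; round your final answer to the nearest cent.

112757.59

PV of 2-year annuity: 8,110.00 × [1 − (1+0.084)^−2] / 0.084 = 14383.34854
Perpetuity value at year 2: 9,710.00 / 0.084 = 115595.23810
PV of perpetuity: 115595.23810 / (1+0.084)^2 = 98374.23756
Total PV = 14383.34854 + 98374.23756 = 112757.58610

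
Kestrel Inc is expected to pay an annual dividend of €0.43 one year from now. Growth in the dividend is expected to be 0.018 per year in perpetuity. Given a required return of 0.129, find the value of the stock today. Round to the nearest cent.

Growing perpetuity: P = D₁ / (r − g) = €0.4300 / (0.129 − 0.018) = €3.87

€3.87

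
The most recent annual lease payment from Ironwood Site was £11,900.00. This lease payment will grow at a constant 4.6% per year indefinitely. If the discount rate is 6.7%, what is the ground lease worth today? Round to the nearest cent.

£592733.33

D₁ = D₀ × (1 + g) = £11,900.00 × 1.046 = £12,447.4000
Growing perpetuity: P = D₁ / (r − g) = £12,447.4000 / (0.067 − 0.046) = £592,733.33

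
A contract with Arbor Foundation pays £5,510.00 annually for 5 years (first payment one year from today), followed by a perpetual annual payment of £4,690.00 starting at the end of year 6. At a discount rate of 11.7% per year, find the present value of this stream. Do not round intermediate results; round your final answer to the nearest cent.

£43063.49

PV of 5-year annuity: £5,510.00 × [1 − (1+0.117)^−5] / 0.117 = 20010.82366
Perpetuity value at year 5: £4,690.00 / 0.117 = 40085.47009
PV of perpetuity: 40085.47009 / (1+0.117)^5 = 23052.66374
Total PV = 20010.82366 + 23052.66374 = 43063.48740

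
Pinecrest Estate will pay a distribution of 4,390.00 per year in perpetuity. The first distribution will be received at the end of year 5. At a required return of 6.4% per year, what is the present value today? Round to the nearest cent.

53520.24

Value at end of year 4: C / r = 4,390.00 / 0.064 = 68,593.7500
Discount to today: PV = 68,593.7500 / (1 + 0.064)^4 = 68,593.7500 / 1.281641 = 53,520.24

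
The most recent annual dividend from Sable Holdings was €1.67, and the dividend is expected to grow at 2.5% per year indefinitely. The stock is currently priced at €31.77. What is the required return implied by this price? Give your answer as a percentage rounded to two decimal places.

D₁ = €1.67 × 1.025 = €1.7118
P = D₁/(r − g) ⇒ r = D₁/P + g = €1.7118/€31.77 + 0.025 = 0.053879 + 0.025 = 0.078879

7.89%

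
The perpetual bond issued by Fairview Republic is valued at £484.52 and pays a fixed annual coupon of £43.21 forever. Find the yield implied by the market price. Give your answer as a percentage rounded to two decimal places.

P = C/r ⇒ r = C/P = £43.21/£484.52 = 0.089181

8.92%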